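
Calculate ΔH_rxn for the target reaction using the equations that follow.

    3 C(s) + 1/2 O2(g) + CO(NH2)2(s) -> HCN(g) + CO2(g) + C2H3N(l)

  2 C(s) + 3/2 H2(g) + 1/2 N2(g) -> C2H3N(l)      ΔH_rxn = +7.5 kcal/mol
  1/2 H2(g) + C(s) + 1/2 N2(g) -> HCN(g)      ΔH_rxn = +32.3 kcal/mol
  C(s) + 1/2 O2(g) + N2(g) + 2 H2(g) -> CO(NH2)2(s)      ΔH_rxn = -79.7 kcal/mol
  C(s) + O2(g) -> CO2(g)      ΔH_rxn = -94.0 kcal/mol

ΔH_rxn = 25.5 kcal/mol

equation 1 as written (C2H3N(l) already on the product side): +7.5 kcal/mol
equation 2 as written (HCN(g) already on the product side): +32.3 kcal/mol
equation 3 reversed (reverse to put CO(NH2)2(s) on the reactant side): +79.7 kcal/mol
equation 4 as written (CO2(g) already on the product side): -94.0 kcal/mol
ΔH_rxn = (+7.5) + (+32.3) + (+79.7) + (-94.0) = 25.5 kcal/mol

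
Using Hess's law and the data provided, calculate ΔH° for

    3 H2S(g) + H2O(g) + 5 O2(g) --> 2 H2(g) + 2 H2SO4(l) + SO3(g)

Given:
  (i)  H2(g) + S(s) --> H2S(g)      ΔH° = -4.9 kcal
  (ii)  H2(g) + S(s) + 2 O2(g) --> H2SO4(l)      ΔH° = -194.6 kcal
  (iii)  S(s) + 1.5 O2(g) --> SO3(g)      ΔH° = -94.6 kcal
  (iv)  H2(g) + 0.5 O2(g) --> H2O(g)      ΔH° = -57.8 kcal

ΔH° = -411.3 kcal

(i) reversed and × 3: (-3)·(-4.9) = +14.7 kcal
(ii) × 2: (2)·(-194.6) = -389.2 kcal
(iii) as written: -94.6 kcal
(iv) reversed: +57.8 kcal
Summing the manipulated equations, ΔH° = (+14.7) + (-389.2) + (-94.6) + (+57.8) = -411.3 kcal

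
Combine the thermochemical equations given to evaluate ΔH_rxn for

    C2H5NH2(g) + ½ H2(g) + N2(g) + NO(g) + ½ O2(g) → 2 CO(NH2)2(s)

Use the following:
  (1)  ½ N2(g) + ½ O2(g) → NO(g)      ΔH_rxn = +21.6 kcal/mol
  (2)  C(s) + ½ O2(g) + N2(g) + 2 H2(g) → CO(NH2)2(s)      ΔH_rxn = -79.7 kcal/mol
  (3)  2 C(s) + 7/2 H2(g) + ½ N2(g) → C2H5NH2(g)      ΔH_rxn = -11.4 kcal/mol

ΔH_rxn = -169.6 kcal/mol

(1) reversed (reverse to put NO(g) on the reactant side): -21.6 kcal/mol
(2) × 2 (×2 to match 2 CO(NH2)2(s) in the target): (2)·(-79.7) = -159.4 kcal/mol
(3) reversed (reverse to put C2H5NH2(g) on the reactant side): +11.4 kcal/mol
Combining the equations, ΔH_rxn = (-1)·(+21.6) + (2)·(-79.7) + (-1)·(-11.4) = -169.6 kcal/mol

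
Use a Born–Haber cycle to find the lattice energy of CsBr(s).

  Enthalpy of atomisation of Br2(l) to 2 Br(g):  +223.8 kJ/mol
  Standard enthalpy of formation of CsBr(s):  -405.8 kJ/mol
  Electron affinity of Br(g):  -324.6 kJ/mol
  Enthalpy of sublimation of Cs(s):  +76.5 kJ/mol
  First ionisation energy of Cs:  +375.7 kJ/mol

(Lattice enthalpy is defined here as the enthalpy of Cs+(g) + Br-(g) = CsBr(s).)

U = -645.3 kJ/mol

ΔHf° = 1·ΔHsub + 1·(ΣIE) + 1/2·D(Br2) + 1·EA + U
-405.8 = 1·(+76.5) + 1·(+375.7) + 1/2·(+223.8) + 1·(-324.6) + U
U = -405.8 − (+239.5) = -645.3 kJ/mol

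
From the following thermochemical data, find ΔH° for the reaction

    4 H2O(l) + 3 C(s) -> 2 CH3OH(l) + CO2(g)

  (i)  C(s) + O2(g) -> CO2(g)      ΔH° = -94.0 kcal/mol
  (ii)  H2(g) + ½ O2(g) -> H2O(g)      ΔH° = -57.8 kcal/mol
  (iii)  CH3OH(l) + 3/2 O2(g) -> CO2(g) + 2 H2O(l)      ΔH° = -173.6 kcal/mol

(i) × 3 (×3 to match 3 C(s) in the target): (3)·(-94.0) = -282.0 kcal/mol
(ii): not needed (H2(g) appears nowhere else).
(iii) reversed and × 2 (reverse to put CH3OH(l) on the product side; ×2 to match 2 CH3OH(l) in the target): (-2)·(-173.6) = +347.2 kcal/mol
ΔH° = (3)·(-94.0) + (-2)·(-173.6) = 65.2 kcal/mol

ΔH° = 65.2 kcal/mol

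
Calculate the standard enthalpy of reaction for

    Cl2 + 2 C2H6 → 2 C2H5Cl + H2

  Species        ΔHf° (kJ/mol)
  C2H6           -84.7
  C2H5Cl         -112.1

ΔH°rxn = Σ nΔHf°(products) − Σ nΔHf°(reactants).
Products: 2·(-112.1) + 1·(+0.0) = -224.2
Reactants: 1·(+0.0) + 2·(-84.7) = -169.4
ΔH_rxn = (-224.2) − (-169.4) = -54.8 kJ/mol

ΔH_rxn = -54.8 kJ/mol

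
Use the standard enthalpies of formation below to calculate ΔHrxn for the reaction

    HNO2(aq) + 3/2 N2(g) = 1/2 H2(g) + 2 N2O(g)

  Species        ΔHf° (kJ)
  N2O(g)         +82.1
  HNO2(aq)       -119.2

ΔHrxn = 283.4 kJ

Products: 1/2·(+0.0) + 2·(+82.1) = +164.2
Reactants: 1·(-119.2) + 3/2·(+0.0) = -119.2
ΔHrxn = (+164.2) − (-119.2) = 283.4 kJ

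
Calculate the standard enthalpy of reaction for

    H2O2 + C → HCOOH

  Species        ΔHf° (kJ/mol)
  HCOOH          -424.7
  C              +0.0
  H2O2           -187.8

ΔH°rxn = Σ nΔHf°(products) − Σ nΔHf°(reactants).
Products: 1·(-424.7) = -424.7
Reactants: 1·(-187.8) + 1·(+0.0) = -187.8
ΔH°rxn = (-424.7) − (-187.8) = -236.9 kJ/mol

ΔH°rxn = -236.9 kJ/mol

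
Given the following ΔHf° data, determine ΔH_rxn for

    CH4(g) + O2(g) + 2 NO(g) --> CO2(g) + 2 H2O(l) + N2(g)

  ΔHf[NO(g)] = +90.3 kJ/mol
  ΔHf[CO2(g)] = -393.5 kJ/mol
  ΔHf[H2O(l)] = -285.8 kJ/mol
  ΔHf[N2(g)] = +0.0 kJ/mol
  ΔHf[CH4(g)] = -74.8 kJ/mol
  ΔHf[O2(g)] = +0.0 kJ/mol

Products: 1·(-393.5) + 2·(-285.8) + 1·(+0.0) = -965.1
Reactants: 1·(-74.8) + 1·(+0.0) + 2·(+90.3) = +105.8
ΔH_rxn = (-965.1) − (+105.8) = -1070.9 kJ/mol

ΔH_rxn = -1070.9 kJ/mol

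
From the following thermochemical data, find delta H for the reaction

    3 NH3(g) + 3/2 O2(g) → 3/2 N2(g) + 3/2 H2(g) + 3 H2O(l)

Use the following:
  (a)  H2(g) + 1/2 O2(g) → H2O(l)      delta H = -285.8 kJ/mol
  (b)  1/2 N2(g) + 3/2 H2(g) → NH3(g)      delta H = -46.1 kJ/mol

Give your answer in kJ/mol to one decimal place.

delta H = -719.1 kJ/mol

(a) × 3 (scale by 3 for the 3 H2O(l)): (3)·(-285.8) = -857.4 kJ/mol
(b) reversed and × 3 (NH3(g) must end up as a reactant; ×3 to match 3 NH3(g) in the target): (-3)·(-46.1) = +138.3 kJ/mol
delta H = (3)·(-285.8) + (-3)·(-46.1) = -719.1 kJ/mol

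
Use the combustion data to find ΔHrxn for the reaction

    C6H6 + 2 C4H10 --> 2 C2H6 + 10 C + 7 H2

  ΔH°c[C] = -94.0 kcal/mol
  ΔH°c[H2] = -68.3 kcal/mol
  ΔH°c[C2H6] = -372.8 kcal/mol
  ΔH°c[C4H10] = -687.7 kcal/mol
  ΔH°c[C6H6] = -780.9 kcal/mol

ΔHrxn = 7.4 kcal/mol

Using ΔH = Σ nΔHc°(reactants) − Σ nΔHc°(products):
= [1·(-780.9) + 2·(-687.7)] − [2·(-372.8) + 10·(-94.0) + 7·(-68.3)]
= 7.4 kcal/mol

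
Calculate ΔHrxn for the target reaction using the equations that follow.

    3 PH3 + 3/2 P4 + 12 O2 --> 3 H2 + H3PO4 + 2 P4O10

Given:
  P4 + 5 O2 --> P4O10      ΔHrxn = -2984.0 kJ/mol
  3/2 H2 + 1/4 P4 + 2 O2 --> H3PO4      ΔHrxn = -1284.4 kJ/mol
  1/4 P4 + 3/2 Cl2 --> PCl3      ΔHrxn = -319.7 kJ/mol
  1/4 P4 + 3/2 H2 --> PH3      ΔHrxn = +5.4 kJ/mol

equation 1 × 2: (2)·(-2984.0) = -5968.0 kJ/mol
equation 2 as written: -1284.4 kJ/mol
equation 3: not needed.
equation 4 reversed and × 3: (-3)·(+5.4) = -16.2 kJ/mol
Since enthalpy is a state function, ΔHrxn = (-5968.0) + (-1284.4) + (-16.2) = -7268.6 kJ/mol

ΔHrxn = -7268.6 kJ/mol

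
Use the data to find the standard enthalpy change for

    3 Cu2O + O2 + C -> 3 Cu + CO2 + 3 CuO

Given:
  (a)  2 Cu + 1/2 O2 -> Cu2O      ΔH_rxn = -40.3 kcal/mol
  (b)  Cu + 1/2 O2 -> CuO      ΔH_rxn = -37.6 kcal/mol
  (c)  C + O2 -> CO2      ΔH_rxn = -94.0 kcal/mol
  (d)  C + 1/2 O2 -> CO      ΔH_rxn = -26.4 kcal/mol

(a) reversed and × 3: (-3)·(-40.3) = +120.9 kcal/mol
(b) × 3: (3)·(-37.6) = -112.8 kcal/mol
(c) as written: -94.0 kcal/mol
(d): not needed.
ΔH_rxn = (+120.9) + (-112.8) + (-94.0) = -85.9 kcal/mol

ΔH_rxn = -85.9 kcal/mol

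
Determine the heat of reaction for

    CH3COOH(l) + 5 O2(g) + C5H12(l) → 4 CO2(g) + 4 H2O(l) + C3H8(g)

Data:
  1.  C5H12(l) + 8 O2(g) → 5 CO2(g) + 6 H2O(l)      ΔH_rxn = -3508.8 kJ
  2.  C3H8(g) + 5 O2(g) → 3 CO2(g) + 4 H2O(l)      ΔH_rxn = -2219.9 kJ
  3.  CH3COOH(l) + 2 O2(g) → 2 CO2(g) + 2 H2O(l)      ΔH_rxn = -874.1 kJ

ΔH_rxn = -2163.0 kJ

eq. 1 as written: -3508.8 kJ
eq. 2 reversed: +2219.9 kJ
eq. 3 as written: -874.1 kJ
Summing the manipulated equations, ΔH_rxn = (-3508.8) + (+2219.9) + (-874.1) = -2163.0 kJ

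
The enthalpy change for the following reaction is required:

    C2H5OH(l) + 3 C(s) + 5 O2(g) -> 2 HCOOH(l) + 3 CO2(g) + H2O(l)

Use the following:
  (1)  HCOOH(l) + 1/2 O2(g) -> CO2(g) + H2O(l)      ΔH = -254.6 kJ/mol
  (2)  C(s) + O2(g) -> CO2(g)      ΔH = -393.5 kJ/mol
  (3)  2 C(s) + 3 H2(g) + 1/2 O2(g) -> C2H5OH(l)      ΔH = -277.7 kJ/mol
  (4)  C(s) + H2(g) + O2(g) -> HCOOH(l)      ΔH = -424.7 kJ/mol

(1) as written (H2O(l) already on the product side): -254.6 kJ/mol
(2) × 2: (2)·(-393.5) = -787.0 kJ/mol
(3) reversed (C2H5OH(l) must end up as a reactant): +277.7 kJ/mol
(4) × 3: (3)·(-424.7) = -1274.1 kJ/mol
ΔH = (1)·(-254.6) + (2)·(-393.5) + (-1)·(-277.7) + (3)·(-424.7) = -2038.0 kJ/mol

ΔH = -2038.0 kJ/mol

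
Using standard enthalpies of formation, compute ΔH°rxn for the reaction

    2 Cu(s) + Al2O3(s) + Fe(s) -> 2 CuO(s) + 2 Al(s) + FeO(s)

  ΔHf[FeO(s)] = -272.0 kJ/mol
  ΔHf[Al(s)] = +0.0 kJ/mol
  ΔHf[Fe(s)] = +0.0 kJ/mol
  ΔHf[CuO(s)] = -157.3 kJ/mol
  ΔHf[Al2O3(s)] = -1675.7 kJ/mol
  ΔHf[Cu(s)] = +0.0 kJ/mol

ΔH°rxn = 1089.1 kJ/mol

Products: 2·(-157.3) + 2·(+0.0) + 1·(-272.0) = -586.6
Reactants: 2·(+0.0) + 1·(-1675.7) + 1·(+0.0) = -1675.7
ΔH°rxn = (-586.6) − (-1675.7) = 1089.1 kJ/mol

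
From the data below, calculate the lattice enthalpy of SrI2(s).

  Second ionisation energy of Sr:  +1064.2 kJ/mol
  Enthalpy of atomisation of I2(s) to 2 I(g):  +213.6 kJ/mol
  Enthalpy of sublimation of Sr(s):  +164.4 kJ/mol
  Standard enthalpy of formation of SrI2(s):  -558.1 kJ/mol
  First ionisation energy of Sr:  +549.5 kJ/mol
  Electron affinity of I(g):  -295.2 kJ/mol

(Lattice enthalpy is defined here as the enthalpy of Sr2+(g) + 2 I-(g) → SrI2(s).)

U = -1959.4 kJ/mol

ΔHf° = 1·ΔHsub + 1·(ΣIE) + 1·D(I2) + 2·EA + U
-558.1 = 1·(+164.4) + 1·(+1613.7) + 1·(+213.6) + 2·(-295.2) + U
U = -558.1 − (+1401.3) = -1959.4 kJ/mol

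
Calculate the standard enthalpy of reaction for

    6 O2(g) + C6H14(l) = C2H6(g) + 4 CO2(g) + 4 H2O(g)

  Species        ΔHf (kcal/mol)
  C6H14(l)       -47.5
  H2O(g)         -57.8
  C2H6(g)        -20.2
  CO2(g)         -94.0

Products: 1·(-20.2) + 4·(-94.0) + 4·(-57.8) = -627.4
Reactants: 6·(+0.0) + 1·(-47.5) = -47.5
ΔH_rxn = (-627.4) − (-47.5) = -579.9 kcal/mol

ΔH_rxn = -579.9 kcal/mol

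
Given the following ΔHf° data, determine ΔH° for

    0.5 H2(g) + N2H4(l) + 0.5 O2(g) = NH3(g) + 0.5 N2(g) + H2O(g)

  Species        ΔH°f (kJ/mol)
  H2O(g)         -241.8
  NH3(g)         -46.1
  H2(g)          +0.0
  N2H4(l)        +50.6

ΔH°rxn = Σ nΔHf°(products) − Σ nΔHf°(reactants).
Products: 1·(-46.1) + 1/2·(+0.0) + 1·(-241.8) = -287.9
Reactants: 1/2·(+0.0) + 1·(+50.6) + 1/2·(+0.0) = +50.6
ΔH° = (-287.9) − (+50.6) = -338.5 kJ/mol

ΔH° = -338.5 kJ/mol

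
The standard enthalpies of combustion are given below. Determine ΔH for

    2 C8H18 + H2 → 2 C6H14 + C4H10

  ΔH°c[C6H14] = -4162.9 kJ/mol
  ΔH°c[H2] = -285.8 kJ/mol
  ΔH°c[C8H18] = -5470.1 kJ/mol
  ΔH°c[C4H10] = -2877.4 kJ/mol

Using ΔH = Σ nΔHc°(reactants) − Σ nΔHc°(products):
= [2·(-5470.1) + 1·(-285.8)] − [2·(-4162.9) + 1·(-2877.4)]
= -22.8 kJ/mol

ΔH = -22.8 kJ/mol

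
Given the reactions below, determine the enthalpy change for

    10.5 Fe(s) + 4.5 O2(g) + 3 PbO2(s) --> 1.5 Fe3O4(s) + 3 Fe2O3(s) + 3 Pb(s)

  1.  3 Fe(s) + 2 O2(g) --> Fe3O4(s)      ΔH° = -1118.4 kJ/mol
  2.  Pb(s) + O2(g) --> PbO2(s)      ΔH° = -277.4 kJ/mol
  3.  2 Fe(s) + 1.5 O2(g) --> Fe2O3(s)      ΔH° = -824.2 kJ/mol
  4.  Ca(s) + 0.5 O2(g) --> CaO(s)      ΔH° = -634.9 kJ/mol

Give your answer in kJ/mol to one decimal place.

eq. 1 × 3/2 (scale by 3/2 for the 3/2 Fe3O4(s)): (3/2)·(-1118.4) = -1677.6 kJ/mol
eq. 2 reversed and × 3 (reverse to put PbO2(s) on the reactant side; ×3 to match 3 PbO2(s) in the target): (-3)·(-277.4) = +832.2 kJ/mol
eq. 3 × 3 (×3 to match 3 Fe2O3(s) in the target): (3)·(-824.2) = -2472.6 kJ/mol
eq. 4: not needed (CaO(s) appears nowhere else).
Combining the equations, ΔH° = (-1677.6) + (+832.2) + (-2472.6) = -3318.0 kJ/mol

ΔH° = -3318.0 kJ/mol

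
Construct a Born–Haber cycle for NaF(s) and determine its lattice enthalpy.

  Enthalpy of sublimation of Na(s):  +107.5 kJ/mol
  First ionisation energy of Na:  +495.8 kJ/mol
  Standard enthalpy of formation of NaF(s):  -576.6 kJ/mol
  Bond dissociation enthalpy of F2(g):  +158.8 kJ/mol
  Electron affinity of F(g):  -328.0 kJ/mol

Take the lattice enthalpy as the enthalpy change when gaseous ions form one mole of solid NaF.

ΔHf° = 1·ΔHsub + 1·(ΣIE) + 1/2·D(F2) + 1·EA + U
-576.6 = 1·(+107.5) + 1·(+495.8) + 1/2·(+158.8) + 1·(-328.0) + U
U = -576.6 − (+354.7) = -931.3 kJ/mol

U = -931.3 kJ/mol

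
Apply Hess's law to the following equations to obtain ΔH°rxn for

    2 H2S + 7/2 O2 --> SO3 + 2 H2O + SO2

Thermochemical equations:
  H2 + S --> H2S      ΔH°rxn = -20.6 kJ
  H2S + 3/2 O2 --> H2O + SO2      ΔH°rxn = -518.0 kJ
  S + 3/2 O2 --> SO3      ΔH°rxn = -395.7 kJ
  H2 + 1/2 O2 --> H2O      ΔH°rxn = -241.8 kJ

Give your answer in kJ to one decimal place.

equation 1 reversed: +20.6 kJ
equation 2 as written (SO2 already on the product side): -518.0 kJ
equation 3 as written (SO3 already on the product side): -395.7 kJ
equation 4 as written: -241.8 kJ
ΔH°rxn = (+20.6) + (-518.0) + (-395.7) + (-241.8) = -1134.9 kJ

ΔH°rxn = -1134.9 kJ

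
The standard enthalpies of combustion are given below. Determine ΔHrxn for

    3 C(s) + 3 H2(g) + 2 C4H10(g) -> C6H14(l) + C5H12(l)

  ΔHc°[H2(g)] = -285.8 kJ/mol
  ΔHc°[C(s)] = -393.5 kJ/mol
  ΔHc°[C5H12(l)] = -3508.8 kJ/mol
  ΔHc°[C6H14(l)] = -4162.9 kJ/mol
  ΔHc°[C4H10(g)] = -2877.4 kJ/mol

With combustion enthalpies, reactants minus products:
= [3·(-393.5) + 3·(-285.8) + 2·(-2877.4)] − [1·(-4162.9) + 1·(-3508.8)]
= -121.0 kJ/mol

ΔHrxn = -121.0 kJ/mol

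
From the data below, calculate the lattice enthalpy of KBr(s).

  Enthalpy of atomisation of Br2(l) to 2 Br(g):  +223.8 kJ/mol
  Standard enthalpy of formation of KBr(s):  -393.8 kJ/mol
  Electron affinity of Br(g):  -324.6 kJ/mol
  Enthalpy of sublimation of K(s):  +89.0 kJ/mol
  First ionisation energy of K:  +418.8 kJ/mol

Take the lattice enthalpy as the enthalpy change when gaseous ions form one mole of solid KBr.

ΔHf° = 1·ΔHsub + 1·(ΣIE) + 1/2·D(Br2) + 1·EA + U
-393.8 = 1·(+89.0) + 1·(+418.8) + 1/2·(+223.8) + 1·(-324.6) + U
U = -393.8 − (+295.1) = -688.9 kJ/mol

U = -688.9 kJ/mol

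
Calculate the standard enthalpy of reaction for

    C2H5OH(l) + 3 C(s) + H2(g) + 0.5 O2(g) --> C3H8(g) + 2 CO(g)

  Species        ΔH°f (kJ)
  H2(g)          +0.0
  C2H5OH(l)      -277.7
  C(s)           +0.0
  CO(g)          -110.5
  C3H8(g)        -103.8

ΔH°rxn = Σ nΔHf°(products) − Σ nΔHf°(reactants).
Products: 1·(-103.8) + 2·(-110.5) = -324.8
Reactants: 1·(-277.7) + 3·(+0.0) + 1·(+0.0) + 1/2·(+0.0) = -277.7
ΔH° = (-324.8) − (-277.7) = -47.1 kJ

ΔH° = -47.1 kJ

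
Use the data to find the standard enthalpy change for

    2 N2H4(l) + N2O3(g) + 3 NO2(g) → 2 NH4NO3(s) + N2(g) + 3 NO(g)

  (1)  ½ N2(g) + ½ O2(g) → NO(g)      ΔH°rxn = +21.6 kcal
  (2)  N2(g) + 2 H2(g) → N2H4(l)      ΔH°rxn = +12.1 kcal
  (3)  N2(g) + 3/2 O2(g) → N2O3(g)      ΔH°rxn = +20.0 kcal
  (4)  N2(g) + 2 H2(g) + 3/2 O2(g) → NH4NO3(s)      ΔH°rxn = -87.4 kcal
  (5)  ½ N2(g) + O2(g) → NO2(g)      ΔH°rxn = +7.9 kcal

ΔH°rxn = -177.9 kcal

(1) × 3 (scale by 3 for the 3 NO(g)): (3)·(+21.6) = +64.8 kcal
(2) reversed and × 2 (N2H4(l) must end up as a reactant; ×2 to match 2 N2H4(l) in the target): (-2)·(+12.1) = -24.2 kcal
(3) reversed (reverse to put N2O3(g) on the reactant side): -20.0 kcal
(4) × 2 (×2 to match 2 NH4NO3(s) in the target): (2)·(-87.4) = -174.8 kcal
(5) reversed and × 3 (reverse to put NO2(g) on the reactant side; scale by 3 for the 3 NO2(g)): (-3)·(+7.9) = -23.7 kcal
ΔH°rxn = (+64.8) + (-24.2) + (-20.0) + (-174.8) + (-23.7) = -177.9 kcal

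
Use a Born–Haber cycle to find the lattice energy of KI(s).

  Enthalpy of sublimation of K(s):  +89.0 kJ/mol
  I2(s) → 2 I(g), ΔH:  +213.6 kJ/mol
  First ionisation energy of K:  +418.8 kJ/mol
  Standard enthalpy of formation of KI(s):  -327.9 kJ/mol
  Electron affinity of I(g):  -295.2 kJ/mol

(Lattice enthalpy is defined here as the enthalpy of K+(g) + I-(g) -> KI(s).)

U = -647.3 kJ/mol

ΔHf° = 1·ΔHsub + 1·(ΣIE) + 1/2·D(I2) + 1·EA + U
-327.9 = 1·(+89.0) + 1·(+418.8) + 1/2·(+213.6) + 1·(-295.2) + U
U = -327.9 − (+319.4) = -647.3 kJ/mol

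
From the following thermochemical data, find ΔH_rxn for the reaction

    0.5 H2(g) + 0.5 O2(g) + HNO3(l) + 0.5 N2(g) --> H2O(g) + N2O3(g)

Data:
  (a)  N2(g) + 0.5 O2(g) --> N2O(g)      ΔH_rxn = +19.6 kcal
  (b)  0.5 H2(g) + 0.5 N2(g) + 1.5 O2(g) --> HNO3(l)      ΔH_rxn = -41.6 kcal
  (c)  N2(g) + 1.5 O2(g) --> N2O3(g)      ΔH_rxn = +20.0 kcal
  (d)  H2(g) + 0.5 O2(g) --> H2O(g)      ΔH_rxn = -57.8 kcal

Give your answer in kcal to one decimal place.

ΔH_rxn = 3.8 kcal

(a): not needed.
(b) reversed: +41.6 kcal
(c) as written: +20.0 kcal
(d) as written: -57.8 kcal
Since enthalpy is a state function, ΔH_rxn = (-1)·(-41.6) + (1)·(+20.0) + (1)·(-57.8) = 3.8 kcal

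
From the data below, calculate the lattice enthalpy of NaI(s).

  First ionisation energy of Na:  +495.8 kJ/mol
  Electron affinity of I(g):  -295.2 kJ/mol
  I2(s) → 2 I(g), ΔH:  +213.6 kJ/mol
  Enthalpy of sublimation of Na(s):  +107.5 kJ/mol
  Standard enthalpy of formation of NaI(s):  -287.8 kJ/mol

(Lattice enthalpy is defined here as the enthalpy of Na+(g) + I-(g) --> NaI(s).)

U = -702.7 kJ/mol

ΔHf° = 1·ΔHsub + 1·(ΣIE) + 1/2·D(I2) + 1·EA + U
-287.8 = 1·(+107.5) + 1·(+495.8) + 1/2·(+213.6) + 1·(-295.2) + U
U = -287.8 − (+414.9) = -702.7 kJ/mol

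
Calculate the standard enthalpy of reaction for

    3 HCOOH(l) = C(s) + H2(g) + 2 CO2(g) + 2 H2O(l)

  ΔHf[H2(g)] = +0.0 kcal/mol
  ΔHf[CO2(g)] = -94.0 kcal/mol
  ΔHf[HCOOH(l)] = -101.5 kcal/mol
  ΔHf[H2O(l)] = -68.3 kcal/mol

Products: 1·(+0.0) + 1·(+0.0) + 2·(-94.0) + 2·(-68.3) = -324.6
Reactants: 3·(-101.5) = -304.5
ΔH°rxn = (-324.6) − (-304.5) = -20.1 kcal/mol

ΔH°rxn = -20.1 kcal/mol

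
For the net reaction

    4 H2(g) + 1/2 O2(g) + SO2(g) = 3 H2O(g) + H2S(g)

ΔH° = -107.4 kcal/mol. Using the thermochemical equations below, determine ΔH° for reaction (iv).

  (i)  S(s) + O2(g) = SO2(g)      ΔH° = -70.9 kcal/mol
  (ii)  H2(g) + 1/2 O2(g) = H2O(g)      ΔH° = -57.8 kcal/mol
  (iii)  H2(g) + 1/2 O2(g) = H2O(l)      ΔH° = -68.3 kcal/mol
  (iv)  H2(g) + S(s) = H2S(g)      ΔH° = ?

(i) reversed (reverse to put SO2(g) on the reactant side): +70.9 kcal/mol
(ii) × 3 (×3 to match 3 H2O(g) in the target): (3)·(-57.8) = -173.4 kcal/mol
(iii): not needed (H2O(l) appears nowhere else).
(iv) as written (H2S(g) already on the product side): contributes x
-107.4 = (+70.9) + (-173.4) + x
x = (-107.4 − (-102.5)) / (1) = -4.9 kcal/mol

ΔH° = -4.9 kcal/mol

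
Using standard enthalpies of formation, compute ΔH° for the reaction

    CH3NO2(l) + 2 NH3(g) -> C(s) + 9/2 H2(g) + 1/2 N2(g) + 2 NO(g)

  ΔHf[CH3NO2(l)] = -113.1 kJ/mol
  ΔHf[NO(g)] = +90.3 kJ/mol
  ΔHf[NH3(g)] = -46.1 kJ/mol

ΔH° = 385.9 kJ/mol

Products: 1·(+0.0) + 9/2·(+0.0) + 1/2·(+0.0) + 2·(+90.3) = +180.6
Reactants: 1·(-113.1) + 2·(-46.1) = -205.3
ΔH° = (+180.6) − (-205.3) = 385.9 kJ/mol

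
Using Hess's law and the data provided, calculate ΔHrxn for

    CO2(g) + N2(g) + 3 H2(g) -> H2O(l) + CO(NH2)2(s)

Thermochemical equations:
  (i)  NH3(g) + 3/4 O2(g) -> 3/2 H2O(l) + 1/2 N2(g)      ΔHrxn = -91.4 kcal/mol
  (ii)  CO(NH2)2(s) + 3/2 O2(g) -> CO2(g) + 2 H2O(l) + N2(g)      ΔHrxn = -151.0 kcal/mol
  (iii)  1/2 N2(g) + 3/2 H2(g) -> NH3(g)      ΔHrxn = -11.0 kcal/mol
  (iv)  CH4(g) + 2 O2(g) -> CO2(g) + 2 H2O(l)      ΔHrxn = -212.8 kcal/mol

ΔHrxn = -53.8 kcal/mol

(i) × 2: (2)·(-91.4) = -182.8 kcal/mol
(ii) reversed (CO(NH2)2(s) must end up as a product): +151.0 kcal/mol
(iii) × 2 (×2 to match 3 H2(g) in the target): (2)·(-11.0) = -22.0 kcal/mol
(iv): not needed (CH4(g) appears nowhere else).
Since enthalpy is a state function, ΔHrxn = (-182.8) + (+151.0) + (-22.0) = -53.8 kcal/mol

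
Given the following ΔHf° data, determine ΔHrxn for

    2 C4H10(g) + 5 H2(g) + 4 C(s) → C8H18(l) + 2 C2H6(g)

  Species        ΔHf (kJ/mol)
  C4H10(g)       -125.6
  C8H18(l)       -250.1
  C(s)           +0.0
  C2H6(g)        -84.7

Products: 1·(-250.1) + 2·(-84.7) = -419.5
Reactants: 2·(-125.6) + 5·(+0.0) + 4·(+0.0) = -251.2
ΔHrxn = (-419.5) − (-251.2) = -168.3 kJ/mol

ΔHrxn = -168.3 kJ/mol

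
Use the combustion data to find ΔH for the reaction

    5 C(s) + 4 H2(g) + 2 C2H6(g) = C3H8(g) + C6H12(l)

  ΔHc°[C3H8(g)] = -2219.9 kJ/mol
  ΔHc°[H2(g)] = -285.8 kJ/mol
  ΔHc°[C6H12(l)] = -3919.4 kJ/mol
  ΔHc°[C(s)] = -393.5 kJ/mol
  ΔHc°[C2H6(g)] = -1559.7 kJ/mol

With combustion enthalpies, reactants minus products:
= [5·(-393.5) + 4·(-285.8) + 2·(-1559.7)] − [1·(-2219.9) + 1·(-3919.4)]
= -90.8 kJ/mol

ΔH = -90.8 kJ/mol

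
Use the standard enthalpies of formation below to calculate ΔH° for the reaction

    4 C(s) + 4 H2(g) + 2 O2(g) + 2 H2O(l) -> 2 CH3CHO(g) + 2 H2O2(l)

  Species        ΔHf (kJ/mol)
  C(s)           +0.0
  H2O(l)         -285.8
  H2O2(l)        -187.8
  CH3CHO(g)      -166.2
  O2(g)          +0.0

Products: 2·(-166.2) + 2·(-187.8) = -708.0
Reactants: 4·(+0.0) + 4·(+0.0) + 2·(+0.0) + 2·(-285.8) = -571.6
ΔH° = (-708.0) − (-571.6) = -136.4 kJ/mol

ΔH° = -136.4 kJ/mol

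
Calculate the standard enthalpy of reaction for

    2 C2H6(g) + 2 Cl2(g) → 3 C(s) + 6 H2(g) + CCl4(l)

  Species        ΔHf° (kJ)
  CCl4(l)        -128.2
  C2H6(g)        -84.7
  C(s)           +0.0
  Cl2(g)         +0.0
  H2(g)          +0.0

ΔH°rxn = 41.2 kJ

Products: 3·(+0.0) + 6·(+0.0) + 1·(-128.2) = -128.2
Reactants: 2·(-84.7) + 2·(+0.0) = -169.4
ΔH°rxn = (-128.2) − (-169.4) = 41.2 kJ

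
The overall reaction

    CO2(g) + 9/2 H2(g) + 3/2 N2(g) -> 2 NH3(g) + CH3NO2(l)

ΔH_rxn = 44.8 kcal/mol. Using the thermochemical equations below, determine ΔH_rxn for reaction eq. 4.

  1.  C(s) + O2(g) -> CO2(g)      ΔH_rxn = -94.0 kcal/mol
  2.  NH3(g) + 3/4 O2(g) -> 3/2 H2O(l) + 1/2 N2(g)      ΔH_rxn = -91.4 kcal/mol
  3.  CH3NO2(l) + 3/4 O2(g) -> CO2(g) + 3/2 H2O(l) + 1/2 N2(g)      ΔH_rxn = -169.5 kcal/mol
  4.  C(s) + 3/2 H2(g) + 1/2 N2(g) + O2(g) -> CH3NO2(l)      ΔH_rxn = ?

eq. 1 reversed and × 3: (-3)·(-94.0) = +282.0 kcal/mol
eq. 2 reversed and × 2: (-2)·(-91.4) = +182.8 kcal/mol
eq. 3 × 2: (2)·(-169.5) = -339.0 kcal/mol
eq. 4 × 3: contributes 3·x
+44.8 = (+282.0) + (+182.8) + (-339.0) + 3·x
x = (+44.8 − (+125.8)) / (3) = -27.0 kcal/mol

ΔH_rxn = -27.0 kcal/mol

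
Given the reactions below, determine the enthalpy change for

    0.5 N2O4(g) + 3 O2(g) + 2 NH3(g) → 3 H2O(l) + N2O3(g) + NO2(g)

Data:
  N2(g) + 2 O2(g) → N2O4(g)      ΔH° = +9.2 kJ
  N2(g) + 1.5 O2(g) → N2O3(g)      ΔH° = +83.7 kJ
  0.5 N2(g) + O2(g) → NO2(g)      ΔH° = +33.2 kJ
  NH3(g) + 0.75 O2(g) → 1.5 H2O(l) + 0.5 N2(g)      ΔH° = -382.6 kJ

ΔH° = -652.9 kJ

equation 1 reversed and × 1/2 (reverse to put N2O4(g) on the reactant side; scale by 1/2 for the 1/2 N2O4(g)): (-1/2)·(+9.2) = -4.6 kJ
equation 2 as written (N2O3(g) already on the product side): +83.7 kJ
equation 3 as written (NO2(g) already on the product side): +33.2 kJ
equation 4 × 2 (×2 to match 2 NH3(g) in the target): (2)·(-382.6) = -765.2 kJ
ΔH° = (-4.6) + (+83.7) + (+33.2) + (-765.2) = -652.9 kJ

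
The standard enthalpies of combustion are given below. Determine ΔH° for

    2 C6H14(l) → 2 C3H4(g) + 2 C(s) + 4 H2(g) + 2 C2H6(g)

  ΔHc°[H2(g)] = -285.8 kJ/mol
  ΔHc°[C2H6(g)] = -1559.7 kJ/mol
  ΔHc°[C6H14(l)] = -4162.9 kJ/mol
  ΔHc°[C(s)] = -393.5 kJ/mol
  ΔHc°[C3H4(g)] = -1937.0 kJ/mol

With combustion enthalpies, reactants minus products:
= [2·(-4162.9)] − [2·(-1937.0) + 2·(-393.5) + 4·(-285.8) + 2·(-1559.7)]
= 597.8 kJ/mol

ΔH° = 597.8 kJ/mol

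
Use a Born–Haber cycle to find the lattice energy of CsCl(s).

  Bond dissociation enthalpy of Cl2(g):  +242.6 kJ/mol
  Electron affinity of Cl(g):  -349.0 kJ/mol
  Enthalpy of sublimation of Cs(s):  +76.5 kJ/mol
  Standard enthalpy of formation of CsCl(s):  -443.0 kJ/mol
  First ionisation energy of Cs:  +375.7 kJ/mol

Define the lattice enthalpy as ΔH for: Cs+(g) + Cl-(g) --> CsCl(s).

ΔHf° = 1·ΔHsub + 1·(ΣIE) + 1/2·D(Cl2) + 1·EA + U
-443.0 = 1·(+76.5) + 1·(+375.7) + 1/2·(+242.6) + 1·(-349.0) + U
U = -443.0 − (+224.5) = -667.5 kJ/mol

U = -667.5 kJ/mol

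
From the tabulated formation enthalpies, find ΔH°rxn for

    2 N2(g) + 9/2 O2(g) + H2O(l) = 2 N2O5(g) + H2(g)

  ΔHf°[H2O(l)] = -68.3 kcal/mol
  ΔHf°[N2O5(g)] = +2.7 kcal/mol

ΔH°rxn = 73.7 kcal/mol

Products: 2·(+2.7) + 1·(+0.0) = +5.4
Reactants: 2·(+0.0) + 9/2·(+0.0) + 1·(-68.3) = -68.3
ΔH°rxn = (+5.4) − (-68.3) = 73.7 kcal/mol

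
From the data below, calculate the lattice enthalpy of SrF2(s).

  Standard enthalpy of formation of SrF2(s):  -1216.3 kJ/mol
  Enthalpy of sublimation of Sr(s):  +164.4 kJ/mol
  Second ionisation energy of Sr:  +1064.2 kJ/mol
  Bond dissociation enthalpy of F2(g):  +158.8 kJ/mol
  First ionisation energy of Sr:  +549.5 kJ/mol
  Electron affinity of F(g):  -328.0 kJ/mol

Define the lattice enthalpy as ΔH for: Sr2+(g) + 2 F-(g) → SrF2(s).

U = -2497.2 kJ/mol

ΔHf° = 1·ΔHsub + 1·(ΣIE) + 1·D(F2) + 2·EA + U
-1216.3 = 1·(+164.4) + 1·(+1613.7) + 1·(+158.8) + 2·(-328.0) + U
U = -1216.3 − (+1280.9) = -2497.2 kJ/mol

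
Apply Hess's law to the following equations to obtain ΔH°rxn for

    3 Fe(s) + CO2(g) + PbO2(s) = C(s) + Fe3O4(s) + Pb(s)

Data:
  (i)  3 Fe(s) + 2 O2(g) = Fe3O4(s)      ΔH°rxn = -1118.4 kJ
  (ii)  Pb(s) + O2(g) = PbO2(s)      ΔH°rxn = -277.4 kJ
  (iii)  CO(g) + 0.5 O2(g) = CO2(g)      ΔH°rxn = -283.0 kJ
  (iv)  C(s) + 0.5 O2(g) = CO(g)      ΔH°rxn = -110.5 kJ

(i) as written (Fe3O4(s) already on the product side): -1118.4 kJ
(ii) reversed (PbO2(s) must end up as a reactant): +277.4 kJ
(iii) reversed (CO2(g) must end up as a reactant): +283.0 kJ
(iv) reversed (reverse to put C(s) on the product side): +110.5 kJ
ΔH°rxn = (1)·(-1118.4) + (-1)·(-277.4) + (-1)·(-283.0) + (-1)·(-110.5) = -447.5 kJ

ΔH°rxn = -447.5 kJ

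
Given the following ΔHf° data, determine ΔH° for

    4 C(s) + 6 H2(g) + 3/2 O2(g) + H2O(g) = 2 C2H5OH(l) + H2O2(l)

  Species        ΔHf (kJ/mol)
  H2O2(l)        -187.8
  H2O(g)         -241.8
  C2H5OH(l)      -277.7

ΔH° = -501.4 kJ/mol

Products: 2·(-277.7) + 1·(-187.8) = -743.2
Reactants: 4·(+0.0) + 6·(+0.0) + 3/2·(+0.0) + 1·(-241.8) = -241.8
ΔH° = (-743.2) − (-241.8) = -501.4 kJ/mol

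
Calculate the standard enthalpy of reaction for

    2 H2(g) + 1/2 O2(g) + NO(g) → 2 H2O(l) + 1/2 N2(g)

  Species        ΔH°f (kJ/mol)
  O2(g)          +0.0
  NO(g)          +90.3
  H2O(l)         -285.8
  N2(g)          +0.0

ΔH° = -661.9 kJ/mol

Products: 2·(-285.8) + 1/2·(+0.0) = -571.6
Reactants: 2·(+0.0) + 1/2·(+0.0) + 1·(+90.3) = +90.3
ΔH° = (-571.6) − (+90.3) = -661.9 kJ/mol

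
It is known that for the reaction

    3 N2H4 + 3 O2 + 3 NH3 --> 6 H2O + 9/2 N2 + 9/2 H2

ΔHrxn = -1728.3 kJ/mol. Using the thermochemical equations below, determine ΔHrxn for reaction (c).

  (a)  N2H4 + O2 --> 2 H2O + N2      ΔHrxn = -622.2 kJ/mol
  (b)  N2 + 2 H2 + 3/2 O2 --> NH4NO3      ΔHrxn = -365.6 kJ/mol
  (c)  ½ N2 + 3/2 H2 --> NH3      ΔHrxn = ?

(a) × 3 (scale by 3 for the 3 N2H4): (3)·(-622.2) = -1866.6 kJ/mol
(b): not needed (NH4NO3 appears nowhere else).
(c) reversed and × 3 (reverse to put NH3 on the reactant side; ×3 to match 3 NH3 in the target): contributes −3·x
-1728.3 = (-1866.6) − 3·x
x = (-1728.3 − (-1866.6)) / (-3) = -46.1 kJ/mol

ΔHrxn = -46.1 kJ/mol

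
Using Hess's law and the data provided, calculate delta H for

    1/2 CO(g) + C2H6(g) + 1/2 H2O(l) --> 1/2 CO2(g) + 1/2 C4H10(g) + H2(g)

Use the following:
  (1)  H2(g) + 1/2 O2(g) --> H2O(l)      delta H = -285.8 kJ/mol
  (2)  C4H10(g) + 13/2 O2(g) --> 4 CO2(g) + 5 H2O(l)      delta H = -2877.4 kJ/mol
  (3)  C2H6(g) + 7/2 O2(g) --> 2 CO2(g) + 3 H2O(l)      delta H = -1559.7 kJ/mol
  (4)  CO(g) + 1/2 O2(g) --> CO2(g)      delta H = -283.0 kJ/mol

(1) reversed: +285.8 kJ/mol
(2) reversed and × 1/2: (-1/2)·(-2877.4) = +1438.7 kJ/mol
(3) as written: -1559.7 kJ/mol
(4) × 1/2: (1/2)·(-283.0) = -141.5 kJ/mol
By Hess's law, delta H = (+285.8) + (+1438.7) + (-1559.7) + (-141.5) = 23.3 kJ/mol

delta H = 23.3 kJ/mol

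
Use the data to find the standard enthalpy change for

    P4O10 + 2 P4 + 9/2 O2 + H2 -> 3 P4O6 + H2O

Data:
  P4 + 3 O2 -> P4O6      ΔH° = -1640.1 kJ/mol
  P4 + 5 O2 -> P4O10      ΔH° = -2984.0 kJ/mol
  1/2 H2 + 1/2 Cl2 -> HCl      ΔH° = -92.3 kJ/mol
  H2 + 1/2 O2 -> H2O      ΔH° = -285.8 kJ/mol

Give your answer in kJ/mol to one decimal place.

ΔH° = -2222.1 kJ/mol

equation 1 × 3 (×3 to match 3 P4O6 in the target): (3)·(-1640.1) = -4920.3 kJ/mol
equation 2 reversed (P4O10 must end up as a reactant): +2984.0 kJ/mol
equation 3: not needed (HCl appears nowhere else).
equation 4 as written (H2O already on the product side): -285.8 kJ/mol
Since enthalpy is a state function, ΔH° = (-4920.3) + (+2984.0) + (-285.8) = -2222.1 kJ/mol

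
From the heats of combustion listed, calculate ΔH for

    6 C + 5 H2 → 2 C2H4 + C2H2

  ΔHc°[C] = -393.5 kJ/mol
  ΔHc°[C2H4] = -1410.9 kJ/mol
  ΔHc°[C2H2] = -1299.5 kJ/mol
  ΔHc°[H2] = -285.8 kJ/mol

With combustion enthalpies, reactants minus products:
= [6·(-393.5) + 5·(-285.8)] − [2·(-1410.9) + 1·(-1299.5)]
= 331.3 kJ/mol

ΔH = 331.3 kJ/mol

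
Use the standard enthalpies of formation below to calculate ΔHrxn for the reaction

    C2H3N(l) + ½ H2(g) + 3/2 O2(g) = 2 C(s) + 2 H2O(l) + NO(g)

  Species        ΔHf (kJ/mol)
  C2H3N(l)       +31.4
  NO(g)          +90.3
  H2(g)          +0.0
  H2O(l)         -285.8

ΔHrxn = -512.7 kJ/mol

Products: 2·(+0.0) + 2·(-285.8) + 1·(+90.3) = -481.3
Reactants: 1·(+31.4) + 1/2·(+0.0) + 3/2·(+0.0) = +31.4
ΔHrxn = (-481.3) − (+31.4) = -512.7 kJ/mol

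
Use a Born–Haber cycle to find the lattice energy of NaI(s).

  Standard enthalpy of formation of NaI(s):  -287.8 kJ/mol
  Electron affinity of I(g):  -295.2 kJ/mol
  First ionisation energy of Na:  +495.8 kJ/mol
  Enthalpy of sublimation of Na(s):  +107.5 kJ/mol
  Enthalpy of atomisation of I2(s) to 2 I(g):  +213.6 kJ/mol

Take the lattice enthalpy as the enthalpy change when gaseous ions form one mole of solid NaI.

ΔHf° = 1·ΔHsub + 1·(ΣIE) + 1/2·D(I2) + 1·EA + U
-287.8 = 1·(+107.5) + 1·(+495.8) + 1/2·(+213.6) + 1·(-295.2) + U
U = -287.8 − (+414.9) = -702.7 kJ/mol

U = -702.7 kJ/mol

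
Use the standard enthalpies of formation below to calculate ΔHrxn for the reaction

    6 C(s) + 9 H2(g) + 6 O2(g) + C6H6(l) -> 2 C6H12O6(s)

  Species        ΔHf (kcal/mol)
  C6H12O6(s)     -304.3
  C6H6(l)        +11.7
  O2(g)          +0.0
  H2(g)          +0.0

ΔHrxn = -620.3 kcal/mol

Products: 2·(-304.3) = -608.6
Reactants: 6·(+0.0) + 9·(+0.0) + 6·(+0.0) + 1·(+11.7) = +11.7
ΔHrxn = (-608.6) − (+11.7) = -620.3 kcal/mol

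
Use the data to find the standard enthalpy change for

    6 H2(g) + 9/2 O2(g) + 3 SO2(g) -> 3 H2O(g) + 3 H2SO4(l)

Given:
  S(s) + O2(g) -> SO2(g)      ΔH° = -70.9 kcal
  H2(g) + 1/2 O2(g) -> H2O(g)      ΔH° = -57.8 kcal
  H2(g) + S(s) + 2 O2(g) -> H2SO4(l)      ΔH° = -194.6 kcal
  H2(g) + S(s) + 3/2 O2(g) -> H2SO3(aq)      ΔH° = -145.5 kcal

ΔH° = -544.5 kcal

equation 1 reversed and × 3 (reverse to put SO2(g) on the reactant side; scale by 3 for the 3 SO2(g)): (-3)·(-70.9) = +212.7 kcal
equation 2 × 3 (×3 to match 3 H2O(g) in the target): (3)·(-57.8) = -173.4 kcal
equation 3 × 3 (×3 to match 3 H2SO4(l) in the target): (3)·(-194.6) = -583.8 kcal
equation 4: not needed (H2SO3(aq) appears nowhere else).
ΔH° = (+212.7) + (-173.4) + (-583.8) = -544.5 kcal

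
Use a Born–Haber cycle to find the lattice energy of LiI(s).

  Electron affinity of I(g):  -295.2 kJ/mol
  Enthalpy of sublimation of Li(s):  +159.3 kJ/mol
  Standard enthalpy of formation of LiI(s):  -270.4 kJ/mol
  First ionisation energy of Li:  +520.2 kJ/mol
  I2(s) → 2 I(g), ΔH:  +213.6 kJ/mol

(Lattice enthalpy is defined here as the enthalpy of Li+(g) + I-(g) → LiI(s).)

U = -761.5 kJ/mol

ΔHf° = 1·ΔHsub + 1·(ΣIE) + 1/2·D(I2) + 1·EA + U
-270.4 = 1·(+159.3) + 1·(+520.2) + 1/2·(+213.6) + 1·(-295.2) + U
U = -270.4 − (+491.1) = -761.5 kJ/mol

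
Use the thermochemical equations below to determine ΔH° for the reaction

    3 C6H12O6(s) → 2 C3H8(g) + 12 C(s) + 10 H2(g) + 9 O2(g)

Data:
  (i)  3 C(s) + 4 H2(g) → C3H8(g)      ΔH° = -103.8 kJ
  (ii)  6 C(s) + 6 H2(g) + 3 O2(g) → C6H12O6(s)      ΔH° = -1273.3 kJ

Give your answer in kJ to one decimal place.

(i) × 2 (scale by 2 for the 2 C3H8(g)): (2)·(-103.8) = -207.6 kJ
(ii) reversed and × 3 (C6H12O6(s) must end up as a reactant; ×3 to match 3 C6H12O6(s) in the target): (-3)·(-1273.3) = +3819.9 kJ
Summing the manipulated equations, ΔH° = (-207.6) + (+3819.9) = 3612.3 kJ

ΔH° = 3612.3 kJ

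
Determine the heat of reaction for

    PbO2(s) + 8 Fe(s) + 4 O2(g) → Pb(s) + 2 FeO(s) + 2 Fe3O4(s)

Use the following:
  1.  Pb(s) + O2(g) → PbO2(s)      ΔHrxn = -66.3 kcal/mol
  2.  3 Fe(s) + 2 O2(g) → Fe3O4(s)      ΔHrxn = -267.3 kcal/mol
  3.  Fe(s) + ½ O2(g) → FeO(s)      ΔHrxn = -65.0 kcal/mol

ΔHrxn = -598.3 kcal/mol

eq. 1 reversed: +66.3 kcal/mol
eq. 2 × 2: (2)·(-267.3) = -534.6 kcal/mol
eq. 3 × 2: (2)·(-65.0) = -130.0 kcal/mol
ΔHrxn = (-1)·(-66.3) + (2)·(-267.3) + (2)·(-65.0) = -598.3 kcal/mol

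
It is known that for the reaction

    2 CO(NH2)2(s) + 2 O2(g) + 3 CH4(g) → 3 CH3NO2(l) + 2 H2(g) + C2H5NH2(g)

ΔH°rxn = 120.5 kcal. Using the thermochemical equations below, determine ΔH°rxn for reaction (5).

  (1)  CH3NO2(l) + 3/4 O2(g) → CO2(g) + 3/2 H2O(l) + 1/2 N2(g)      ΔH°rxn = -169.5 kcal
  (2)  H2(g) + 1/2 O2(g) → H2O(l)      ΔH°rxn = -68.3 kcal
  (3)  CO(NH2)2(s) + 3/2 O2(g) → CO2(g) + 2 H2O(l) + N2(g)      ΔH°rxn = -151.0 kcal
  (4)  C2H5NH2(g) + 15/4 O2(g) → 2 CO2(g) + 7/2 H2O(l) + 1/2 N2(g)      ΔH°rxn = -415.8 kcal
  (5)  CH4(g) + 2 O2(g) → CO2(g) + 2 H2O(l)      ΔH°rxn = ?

(1) reversed and × 3 (reverse to put CH3NO2(l) on the product side; scale by 3 for the 3 CH3NO2(l)): (-3)·(-169.5) = +508.5 kcal
(2) reversed and × 2 (reverse to put H2(g) on the product side; scale by 2 for the 2 H2(g)): (-2)·(-68.3) = +136.6 kcal
(3) × 2 (scale by 2 for the 2 CO(NH2)2(s)): (2)·(-151.0) = -302.0 kcal
(4) reversed (C2H5NH2(g) must end up as a product): +415.8 kcal
(5) × 3 (×3 to match 3 CH4(g) in the target): contributes 3·x
+120.5 = (+508.5) + (+136.6) + (-302.0) + (+415.8) + 3·x
x = (+120.5 − (+758.9)) / (3) = -212.8 kcal

ΔH°rxn = -212.8 kcal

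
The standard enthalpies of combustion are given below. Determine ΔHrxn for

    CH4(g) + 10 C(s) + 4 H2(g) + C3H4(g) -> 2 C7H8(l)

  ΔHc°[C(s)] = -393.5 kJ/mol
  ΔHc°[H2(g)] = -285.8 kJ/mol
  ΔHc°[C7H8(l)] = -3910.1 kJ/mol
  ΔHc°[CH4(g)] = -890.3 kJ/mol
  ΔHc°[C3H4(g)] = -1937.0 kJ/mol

Using ΔH = Σ nΔHc°(reactants) − Σ nΔHc°(products):
= [1·(-890.3) + 10·(-393.5) + 4·(-285.8) + 1·(-1937.0)] − [2·(-3910.1)]
= -85.3 kJ/mol

ΔHrxn = -85.3 kJ/mol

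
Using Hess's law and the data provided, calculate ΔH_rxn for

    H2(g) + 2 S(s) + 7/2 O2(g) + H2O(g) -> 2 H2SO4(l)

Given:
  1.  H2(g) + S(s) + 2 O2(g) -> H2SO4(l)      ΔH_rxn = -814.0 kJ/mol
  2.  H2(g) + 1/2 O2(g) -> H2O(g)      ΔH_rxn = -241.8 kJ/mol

eq. 1 × 2 (×2 to match 2 H2SO4(l) in the target): (2)·(-814.0) = -1628.0 kJ/mol
eq. 2 reversed (H2O(g) must end up as a reactant): +241.8 kJ/mol
Since enthalpy is a state function, ΔH_rxn = (-1628.0) + (+241.8) = -1386.2 kJ/mol

ΔH_rxn = -1386.2 kJ/mol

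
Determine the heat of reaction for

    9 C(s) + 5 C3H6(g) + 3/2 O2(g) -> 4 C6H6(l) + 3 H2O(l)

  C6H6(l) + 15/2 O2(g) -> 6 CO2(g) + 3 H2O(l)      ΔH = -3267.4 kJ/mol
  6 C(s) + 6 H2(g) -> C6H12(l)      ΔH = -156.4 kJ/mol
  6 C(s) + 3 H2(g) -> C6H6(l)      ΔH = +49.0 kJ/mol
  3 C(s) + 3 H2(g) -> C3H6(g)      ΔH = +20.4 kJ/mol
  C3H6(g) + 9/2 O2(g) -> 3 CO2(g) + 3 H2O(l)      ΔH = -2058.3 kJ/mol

ΔH = -763.4 kJ/mol

equation 1 reversed: +3267.4 kJ/mol
equation 2: not needed.
equation 3 × 3: (3)·(+49.0) = +147.0 kJ/mol
equation 4 reversed and × 3: (-3)·(+20.4) = -61.2 kJ/mol
equation 5 × 2: (2)·(-2058.3) = -4116.6 kJ/mol
ΔH = (+3267.4) + (+147.0) + (-61.2) + (-4116.6) = -763.4 kJ/mol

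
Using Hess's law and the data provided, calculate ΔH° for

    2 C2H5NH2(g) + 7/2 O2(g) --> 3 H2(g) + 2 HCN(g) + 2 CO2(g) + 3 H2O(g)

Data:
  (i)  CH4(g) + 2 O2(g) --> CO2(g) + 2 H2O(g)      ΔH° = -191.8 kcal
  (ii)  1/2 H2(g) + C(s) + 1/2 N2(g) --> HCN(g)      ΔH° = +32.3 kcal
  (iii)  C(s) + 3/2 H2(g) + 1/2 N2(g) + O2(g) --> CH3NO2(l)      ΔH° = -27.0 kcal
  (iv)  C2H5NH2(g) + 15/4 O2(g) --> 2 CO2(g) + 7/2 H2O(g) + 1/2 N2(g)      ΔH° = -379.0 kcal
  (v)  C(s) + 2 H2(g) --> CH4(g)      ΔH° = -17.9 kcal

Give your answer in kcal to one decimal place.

ΔH° = -274.0 kcal

(i) reversed and × 2: (-2)·(-191.8) = +383.6 kcal
(ii) × 2 (scale by 2 for the 2 HCN(g)): (2)·(+32.3) = +64.6 kcal
(iii): not needed (CH3NO2(l) appears nowhere else).
(iv) × 2 (scale by 2 for the 2 C2H5NH2(g)): (2)·(-379.0) = -758.0 kcal
(v) reversed and × 2: (-2)·(-17.9) = +35.8 kcal
Since enthalpy is a state function, ΔH° = (-2)·(-191.8) + (2)·(+32.3) + (2)·(-379.0) + (-2)·(-17.9) = -274.0 kcal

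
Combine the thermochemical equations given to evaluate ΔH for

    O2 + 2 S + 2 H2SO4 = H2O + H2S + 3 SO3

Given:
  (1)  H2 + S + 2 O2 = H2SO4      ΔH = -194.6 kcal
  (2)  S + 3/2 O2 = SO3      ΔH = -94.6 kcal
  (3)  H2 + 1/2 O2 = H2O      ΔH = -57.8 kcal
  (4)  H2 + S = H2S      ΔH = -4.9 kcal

(1) reversed and × 2 (reverse to put H2SO4 on the reactant side; ×2 to match 2 H2SO4 in the target): (-2)·(-194.6) = +389.2 kcal
(2) × 3 (scale by 3 for the 3 SO3): (3)·(-94.6) = -283.8 kcal
(3) as written (H2O already on the product side): -57.8 kcal
(4) as written (H2S already on the product side): -4.9 kcal
By Hess's law, ΔH = (+389.2) + (-283.8) + (-57.8) + (-4.9) = 42.7 kcal

ΔH = 42.7 kcal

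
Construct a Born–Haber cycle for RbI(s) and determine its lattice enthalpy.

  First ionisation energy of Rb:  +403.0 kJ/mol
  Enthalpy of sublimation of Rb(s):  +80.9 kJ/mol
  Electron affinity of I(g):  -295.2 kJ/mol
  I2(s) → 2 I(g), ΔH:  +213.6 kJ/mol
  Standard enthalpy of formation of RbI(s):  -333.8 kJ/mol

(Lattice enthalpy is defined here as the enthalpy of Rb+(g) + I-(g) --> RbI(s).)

U = -629.3 kJ/mol

ΔHf° = 1·ΔHsub + 1·(ΣIE) + 1/2·D(I2) + 1·EA + U
-333.8 = 1·(+80.9) + 1·(+403.0) + 1/2·(+213.6) + 1·(-295.2) + U
U = -333.8 − (+295.5) = -629.3 kJ/mol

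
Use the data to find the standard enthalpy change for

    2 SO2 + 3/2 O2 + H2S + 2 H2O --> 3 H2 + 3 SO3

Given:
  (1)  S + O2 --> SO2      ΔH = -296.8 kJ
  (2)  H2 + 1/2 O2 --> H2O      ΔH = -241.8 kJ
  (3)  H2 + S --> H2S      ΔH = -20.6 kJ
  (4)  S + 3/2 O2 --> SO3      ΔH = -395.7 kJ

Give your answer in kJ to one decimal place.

ΔH = -89.3 kJ

(1) reversed and × 2: (-2)·(-296.8) = +593.6 kJ
(2) reversed and × 2: (-2)·(-241.8) = +483.6 kJ
(3) reversed: +20.6 kJ
(4) × 3: (3)·(-395.7) = -1187.1 kJ
ΔH = (+593.6) + (+483.6) + (+20.6) + (-1187.1) = -89.3 kJ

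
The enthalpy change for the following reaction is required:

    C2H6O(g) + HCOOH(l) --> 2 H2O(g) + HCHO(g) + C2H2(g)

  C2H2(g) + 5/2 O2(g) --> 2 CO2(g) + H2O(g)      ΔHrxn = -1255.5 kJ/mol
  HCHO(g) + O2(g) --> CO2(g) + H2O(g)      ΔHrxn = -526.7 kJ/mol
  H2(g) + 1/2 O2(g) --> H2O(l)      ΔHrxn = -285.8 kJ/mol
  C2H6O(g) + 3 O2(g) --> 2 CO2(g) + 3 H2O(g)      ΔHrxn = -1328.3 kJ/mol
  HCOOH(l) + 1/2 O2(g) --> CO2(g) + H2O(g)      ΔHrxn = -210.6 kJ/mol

ΔHrxn = 243.3 kJ/mol

equation 1 reversed: +1255.5 kJ/mol
equation 2 reversed: +526.7 kJ/mol
equation 3: not needed.
equation 4 as written: -1328.3 kJ/mol
equation 5 as written: -210.6 kJ/mol
Since enthalpy is a state function, ΔHrxn = (-1)·(-1255.5) + (-1)·(-526.7) + (1)·(-1328.3) + (1)·(-210.6) = 243.3 kJ/mol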